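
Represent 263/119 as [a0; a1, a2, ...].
[2; 4, 1, 3, 6]

Euclidean algorithm steps:
263 = 2 × 119 + 25
119 = 4 × 25 + 19
25 = 1 × 19 + 6
19 = 3 × 6 + 1
6 = 6 × 1 + 0
Continued fraction: [2; 4, 1, 3, 6]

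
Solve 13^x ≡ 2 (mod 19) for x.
11

Baby-step giant-step with step n = ⌈√19⌉ = 5.
Baby steps 13^j mod 19 (j:value) for j=0..4: 0:1, 1:13, 2:17, 3:12, 4:4.
Giant-step multiplier: 13^(-5) ≡ 13^(18-5) = 13^13 ≡ 15 (mod 19).
Giant steps γ_i = 2·15^i mod 19: γ_0=2, γ_1=11, γ_2=13 (in table at j=1).
x = i·n + j = 2·5 + 1 = 11.
Check: 13^11 ≡ 2 (mod 19).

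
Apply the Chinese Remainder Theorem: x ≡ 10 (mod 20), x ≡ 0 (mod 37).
370

Using Chinese Remainder Theorem:
M = 20 × 37 = 740
M1 = 37, M2 = 20
y1 = 37^(-1) mod 20 = 13
y2 = 20^(-1) mod 37 = 13
x = (10×37×13 + 0×20×13) mod 740 = 370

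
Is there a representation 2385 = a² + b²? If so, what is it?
9² + 48² (a=9, b=48)

Factorization: 2385 = 3^2 × 5 × 53
By Fermat: n is sum of two squares iff every prime p ≡ 3 (mod 4) appears to even power.
All primes ≡ 3 (mod 4) appear to even power.
Search a = 0, 1, 2, … for 2385 - a² a perfect square: first hit at a = 9: 2385 - 81 = 2304 = 48².
2385 = 9² + 48² = 81 + 2304 ✓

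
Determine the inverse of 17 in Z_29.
12

gcd(17, 29) = 1, so the inverse exists.
Extended Euclidean algorithm on (29, 17):
29 = 1 × 17 + 12  ⟹  12 = (1)·29 + (-1)·17
17 = 1 × 12 + 5  ⟹  5 = (-1)·29 + (2)·17
12 = 2 × 5 + 2  ⟹  2 = (3)·29 + (-5)·17
5 = 2 × 2 + 1  ⟹  1 = (-7)·29 + (12)·17
So (12)·17 ≡ 1 (mod 29), i.e. 17^(-1) ≡ 12 (mod 29).
Check: 17 × 12 = 204 ≡ 1 (mod 29)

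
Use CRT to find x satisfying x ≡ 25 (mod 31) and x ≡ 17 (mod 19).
397

Using Chinese Remainder Theorem:
M = 31 × 19 = 589
M1 = 19, M2 = 31
y1 = 19^(-1) mod 31 = 18
y2 = 31^(-1) mod 19 = 8
x = (25×19×18 + 17×31×8) mod 589 = 397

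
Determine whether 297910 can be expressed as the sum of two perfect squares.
Not possible

Factorization: 297910 = 2 × 5 × 31^3
By Fermat: n is sum of two squares iff every prime p ≡ 3 (mod 4) appears to even power.
Prime(s) ≡ 3 (mod 4) with odd exponent: [(31, 3)]
Therefore 297910 cannot be expressed as a² + b².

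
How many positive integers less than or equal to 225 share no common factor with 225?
120

225 = 3^2 × 5^2
φ(n) = n × ∏(1 - 1/p) for each prime p dividing n
φ(225) = 225 × (1 - 1/3) × (1 - 1/5) = 120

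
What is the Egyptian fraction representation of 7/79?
1/12 + 1/190 + 1/90060

Greedy algorithm:
7/79: ceiling(79/7) = 12, use 1/12
5/948: ceiling(948/5) = 190, use 1/190
1/90060: ceiling(90060/1) = 90060, use 1/90060
Result: 7/79 = 1/12 + 1/190 + 1/90060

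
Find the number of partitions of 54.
386155

p(n) counts ways to write n as a sum of positive integers (order ignored).
Euler's pentagonal recurrence: p(k) = p(k-1) + p(k-2) - p(k-5) - p(k-7) + p(k-12) + p(k-15) - ... (offsets j(3j∓1)/2, signs ++--, p(0)=1, p(<0)=0).
DP table for k = 0..53: p(0)=1, p(1)=1, p(2)=2, p(3)=3, p(4)=5, p(5)=7, p(6)=11, p(7)=15, p(8)=22, p(9)=30, p(10)=42, p(11)=56, p(12)=77, p(13)=101, p(14)=135, p(15)=176, p(16)=231, p(17)=297, p(18)=385, p(19)=490, p(20)=627, p(21)=792, p(22)=1002, p(23)=1255, p(24)=1575, p(25)=1958, p(26)=2436, p(27)=3010, p(28)=3718, p(29)=4565, p(30)=5604, p(31)=6842, p(32)=8349, p(33)=10143, p(34)=12310, p(35)=14883, p(36)=17977, p(37)=21637, p(38)=26015, p(39)=31185, p(40)=37338, p(41)=44583, p(42)=53174, p(43)=63261, p(44)=75175, p(45)=89134, p(46)=105558, p(47)=124754, p(48)=147273, p(49)=173525, p(50)=204226, p(51)=239943, p(52)=281589, p(53)=329931.
Final step: p(54) = p(53) + p(52) - p(49) - p(47) + p(42) + p(39) - p(32) - p(28) + p(19) + p(14) - p(3)
= 329931 + 281589 - 173525 - 124754 + 53174 + 31185 - 8349 - 3718 + 490 + 135 - 3
= 386155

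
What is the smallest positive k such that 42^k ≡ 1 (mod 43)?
2

43 is prime, so ord(42) divides φ(43) = 42.
Divisors of 42: 1, 2, 3, 6, 7, 14, 21, 42.
Repeated squaring: 42^1 ≡ 42, 42^2 ≡ 1, 42^4 ≡ 1, 42^8 ≡ 1, 42^16 ≡ 1, 42^32 ≡ 1 (mod 43).
Test 42^d mod 43 for each divisor d in increasing order:
42^1 ≡ 42
42^2 ≡ 1  ← first divisor giving 1
The order is 2.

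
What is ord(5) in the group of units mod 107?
106

107 is prime, so ord(5) divides φ(107) = 106.
Divisors of 106: 1, 2, 53, 106.
Repeated squaring: 5^1 ≡ 5, 5^2 ≡ 25, 5^4 ≡ 90, 5^8 ≡ 75, 5^16 ≡ 61, 5^32 ≡ 83, 5^64 ≡ 41 (mod 107).
Test 5^d mod 107 for each divisor d in increasing order:
5^1 ≡ 5
5^2 ≡ 25
5^53 = 5^32·5^16·5^4·5^1 ≡ 106
5^106 = 5^64·5^32·5^8·5^2 ≡ 1  ← first divisor giving 1
The order is 106.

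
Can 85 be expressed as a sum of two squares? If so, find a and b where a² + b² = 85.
2² + 9² (a=2, b=9)

Factorization: 85 = 5 × 17
By Fermat: n is sum of two squares iff every prime p ≡ 3 (mod 4) appears to even power.
All primes ≡ 3 (mod 4) appear to even power.
Search a = 0, 1, 2, … for 85 - a² a perfect square: first hit at a = 2: 85 - 4 = 81 = 9².
85 = 2² + 9² = 4 + 81 ✓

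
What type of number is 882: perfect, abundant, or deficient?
abundant

Proper divisors of 882: sum = 1 + 2 + 3 + 6 + 7 + 9 + 14 + 18 + ... + 126 + 147 + 294 + 441 (17 divisors) = 1341
Since 1341 > 882, 882 is abundant.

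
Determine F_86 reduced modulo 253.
129

Matrix identity: Q^n = [[F_(n+1), F_n], [F_n, F_(n-1)]] with Q = [[1,1],[1,0]].
n = 86 = 1010110₂. Square-and-multiply, entries mod 253:
Q^1 = [[1,1],[1,0]]
Q^2 = (Q^1)² = [[2,1],[1,1]]
Q^5 = (Q^2)²·Q = [[8,5],[5,3]]
Q^10 = (Q^5)² = [[89,55],[55,34]]
Q^21 = (Q^10)²·Q = [[1,67],[67,187]]
Q^43 = (Q^21)²·Q = [[135,189],[189,199]]
Q^86 = (Q^43)² = [[57,129],[129,181]]
F_86 mod 253 = Q^86[0][1] = 129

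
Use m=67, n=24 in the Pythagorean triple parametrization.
(3913, 3216, 5065)

Euclid's formula: a = m² - n², b = 2mn, c = m² + n²
m = 67, n = 24
a = 67² - 24² = 4489 - 576 = 3913
b = 2 × 67 × 24 = 3216
c = 67² + 24² = 4489 + 576 = 5065
Verification: 3913² + 3216² = 15311569 + 10342656 = 25654225 = 5065² ✓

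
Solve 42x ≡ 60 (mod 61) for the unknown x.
x ≡ 45 (mod 61)

gcd(42, 61) = 1, which divides 60, so solutions exist.
Find 42^(-1) mod 61 by the extended Euclidean algorithm:
61 = 1 × 42 + 19  ⟹  19 = (1)·61 + (-1)·42
42 = 2 × 19 + 4  ⟹  4 = (-2)·61 + (3)·42
19 = 4 × 4 + 3  ⟹  3 = (9)·61 + (-13)·42
4 = 1 × 3 + 1  ⟹  1 = (-11)·61 + (16)·42
So (16)·42 ≡ 1 (mod 61), i.e. 42^(-1) ≡ 16 (mod 61).
x ≡ 16 × 60 = 960 ≡ 45 (mod 61).
Check: 42 × 45 = 1890 ≡ 60 (mod 61).
Unique solution: x ≡ 45 (mod 61)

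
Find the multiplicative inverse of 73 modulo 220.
217

gcd(73, 220) = 1, so the inverse exists.
Extended Euclidean algorithm on (220, 73):
220 = 3 × 73 + 1  ⟹  1 = (1)·220 + (-3)·73
So (-3)·73 ≡ 1 (mod 220), i.e. 73^(-1) ≡ -3 ≡ 217 (mod 220).
Check: 73 × 217 = 15841 ≡ 1 (mod 220)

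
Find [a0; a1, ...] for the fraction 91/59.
[1; 1, 1, 5, 2, 2]

Euclidean algorithm steps:
91 = 1 × 59 + 32
59 = 1 × 32 + 27
32 = 1 × 27 + 5
27 = 5 × 5 + 2
5 = 2 × 2 + 1
2 = 2 × 1 + 0
Continued fraction: [1; 1, 1, 5, 2, 2]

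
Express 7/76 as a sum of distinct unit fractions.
1/11 + 1/836

Greedy algorithm:
7/76: ceiling(76/7) = 11, use 1/11
1/836: ceiling(836/1) = 836, use 1/836
Result: 7/76 = 1/11 + 1/836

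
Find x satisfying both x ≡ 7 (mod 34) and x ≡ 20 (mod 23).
687

Using Chinese Remainder Theorem:
M = 34 × 23 = 782
M1 = 23, M2 = 34
y1 = 23^(-1) mod 34 = 3
y2 = 34^(-1) mod 23 = 21
x = (7×23×3 + 20×34×21) mod 782 = 687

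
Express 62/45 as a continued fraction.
[1; 2, 1, 1, 1, 5]

Euclidean algorithm steps:
62 = 1 × 45 + 17
45 = 2 × 17 + 11
17 = 1 × 11 + 6
11 = 1 × 6 + 5
6 = 1 × 5 + 1
5 = 5 × 1 + 0
Continued fraction: [1; 2, 1, 1, 1, 5]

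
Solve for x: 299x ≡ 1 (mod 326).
169

gcd(299, 326) = 1, so the inverse exists.
Extended Euclidean algorithm on (326, 299):
326 = 1 × 299 + 27  ⟹  27 = (1)·326 + (-1)·299
299 = 11 × 27 + 2  ⟹  2 = (-11)·326 + (12)·299
27 = 13 × 2 + 1  ⟹  1 = (144)·326 + (-157)·299
So (-157)·299 ≡ 1 (mod 326), i.e. 299^(-1) ≡ -157 ≡ 169 (mod 326).
Check: 299 × 169 = 50531 ≡ 1 (mod 326)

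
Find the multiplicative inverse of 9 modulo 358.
199

gcd(9, 358) = 1, so the inverse exists.
Extended Euclidean algorithm on (358, 9):
358 = 39 × 9 + 7  ⟹  7 = (1)·358 + (-39)·9
9 = 1 × 7 + 2  ⟹  2 = (-1)·358 + (40)·9
7 = 3 × 2 + 1  ⟹  1 = (4)·358 + (-159)·9
So (-159)·9 ≡ 1 (mod 358), i.e. 9^(-1) ≡ -159 ≡ 199 (mod 358).
Check: 9 × 199 = 1791 ≡ 1 (mod 358)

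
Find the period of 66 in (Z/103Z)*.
17

103 is prime, so ord(66) divides φ(103) = 102.
Divisors of 102: 1, 2, 3, 6, 17, 34, 51, 102.
Repeated squaring: 66^1 ≡ 66, 66^2 ≡ 30, 66^4 ≡ 76, 66^8 ≡ 8, 66^16 ≡ 64, 66^32 ≡ 79, 66^64 ≡ 61 (mod 103).
Test 66^d mod 103 for each divisor d in increasing order:
66^1 ≡ 66
66^2 ≡ 30
66^3 = 66^2·66^1 ≡ 23
66^6 = 66^4·66^2 ≡ 14
66^17 = 66^16·66^1 ≡ 1  ← first divisor giving 1
The order is 17.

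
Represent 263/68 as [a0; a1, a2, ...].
[3; 1, 6, 1, 1, 4]

Euclidean algorithm steps:
263 = 3 × 68 + 59
68 = 1 × 59 + 9
59 = 6 × 9 + 5
9 = 1 × 5 + 4
5 = 1 × 4 + 1
4 = 4 × 1 + 0
Continued fraction: [3; 1, 6, 1, 1, 4]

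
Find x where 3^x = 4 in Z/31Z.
18

Baby-step giant-step with step n = ⌈√31⌉ = 6.
Baby steps 3^j mod 31 (j:value) for j=0..5: 0:1, 1:3, 2:9, 3:27, 4:19, 5:26.
Giant-step multiplier: 3^(-6) ≡ 3^(30-6) = 3^24 ≡ 2 (mod 31).
Giant steps γ_i = 4·2^i mod 31: γ_0=4, γ_1=8, γ_2=16, γ_3=1 (in table at j=0).
x = i·n + j = 3·6 + 0 = 18.
Check: 3^18 ≡ 4 (mod 31).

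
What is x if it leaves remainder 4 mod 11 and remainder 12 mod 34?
114

Using Chinese Remainder Theorem:
M = 11 × 34 = 374
M1 = 34, M2 = 11
y1 = 34^(-1) mod 11 = 1
y2 = 11^(-1) mod 34 = 31
x = (4×34×1 + 12×11×31) mod 374 = 114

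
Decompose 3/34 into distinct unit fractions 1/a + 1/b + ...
1/12 + 1/204

Greedy algorithm:
3/34: ceiling(34/3) = 12, use 1/12
1/204: ceiling(204/1) = 204, use 1/204
Result: 3/34 = 1/12 + 1/204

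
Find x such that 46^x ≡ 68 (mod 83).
48

Baby-step giant-step with step n = ⌈√83⌉ = 10.
Baby steps 46^j mod 83 (j:value) for j=0..9: 0:1, 1:46, 2:41, 3:60, 4:21, 5:53, 6:31, 7:15, 8:26, 9:34.
Giant-step multiplier: 46^(-10) ≡ 46^(82-10) = 46^72 ≡ 51 (mod 83).
Giant steps γ_i = 68·51^i mod 83: γ_0=68, γ_1=65, γ_2=78, γ_3=77, γ_4=26 (in table at j=8).
x = i·n + j = 4·10 + 8 = 48.
Check: 46^48 ≡ 68 (mod 83).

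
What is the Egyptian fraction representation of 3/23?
1/8 + 1/184

Greedy algorithm:
3/23: ceiling(23/3) = 8, use 1/8
1/184: ceiling(184/1) = 184, use 1/184
Result: 3/23 = 1/8 + 1/184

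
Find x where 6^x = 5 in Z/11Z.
6

Baby-step giant-step with step n = ⌈√11⌉ = 4.
Baby steps 6^j mod 11 (j:value) for j=0..3: 0:1, 1:6, 2:3, 3:7.
Giant-step multiplier: 6^(-4) ≡ 6^(10-4) = 6^6 ≡ 5 (mod 11).
Giant steps γ_i = 5·5^i mod 11: γ_0=5, γ_1=3 (in table at j=2).
x = i·n + j = 1·4 + 2 = 6.
Check: 6^6 ≡ 5 (mod 11).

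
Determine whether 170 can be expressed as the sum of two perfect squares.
1² + 13² (a=1, b=13)

Factorization: 170 = 2 × 5 × 17
By Fermat: n is sum of two squares iff every prime p ≡ 3 (mod 4) appears to even power.
All primes ≡ 3 (mod 4) appear to even power.
Search a = 0, 1, 2, … for 170 - a² a perfect square: first hit at a = 1: 170 - 1 = 169 = 13².
170 = 1² + 13² = 1 + 169 ✓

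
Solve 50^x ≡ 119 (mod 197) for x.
155

Baby-step giant-step with step n = ⌈√197⌉ = 15.
Baby steps 50^j mod 197 (j:value) for j=0..14: 0:1, 1:50, 2:136, 3:102, 4:175, 5:82, 6:160, 7:120, 8:90, 9:166, 10:26, 11:118, 12:187, 13:91, 14:19.
Giant-step multiplier: 50^(-15) ≡ 50^(196-15) = 50^181 ≡ 45 (mod 197).
Giant steps γ_i = 119·45^i mod 197: γ_0=119, γ_1=36, γ_2=44, γ_3=10, γ_4=56, γ_5=156, γ_6=125, γ_7=109, γ_8=177, γ_9=85, γ_10=82 (in table at j=5).
x = i·n + j = 10·15 + 5 = 155.
Check: 50^155 ≡ 119 (mod 197).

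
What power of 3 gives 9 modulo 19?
2

Baby-step giant-step with step n = ⌈√19⌉ = 5.
Baby steps 3^j mod 19 (j:value) for j=0..4: 0:1, 1:3, 2:9, 3:8, 4:5.
h = 9 is already in the table at j=2, so x = 2.
Check: 3^2 ≡ 9 (mod 19).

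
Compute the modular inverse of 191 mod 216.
95

gcd(191, 216) = 1, so the inverse exists.
Extended Euclidean algorithm on (216, 191):
216 = 1 × 191 + 25  ⟹  25 = (1)·216 + (-1)·191
191 = 7 × 25 + 16  ⟹  16 = (-7)·216 + (8)·191
25 = 1 × 16 + 9  ⟹  9 = (8)·216 + (-9)·191
16 = 1 × 9 + 7  ⟹  7 = (-15)·216 + (17)·191
9 = 1 × 7 + 2  ⟹  2 = (23)·216 + (-26)·191
7 = 3 × 2 + 1  ⟹  1 = (-84)·216 + (95)·191
So (95)·191 ≡ 1 (mod 216), i.e. 191^(-1) ≡ 95 (mod 216).
Check: 191 × 95 = 18145 ≡ 1 (mod 216)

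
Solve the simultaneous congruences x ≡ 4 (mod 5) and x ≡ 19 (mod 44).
19

Using Chinese Remainder Theorem:
M = 5 × 44 = 220
M1 = 44, M2 = 5
y1 = 44^(-1) mod 5 = 4
y2 = 5^(-1) mod 44 = 9
x = (4×44×4 + 19×5×9) mod 220 = 19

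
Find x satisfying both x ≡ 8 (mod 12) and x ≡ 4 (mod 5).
44

Using Chinese Remainder Theorem:
M = 12 × 5 = 60
M1 = 5, M2 = 12
y1 = 5^(-1) mod 12 = 5
y2 = 12^(-1) mod 5 = 3
x = (8×5×5 + 4×12×3) mod 60 = 44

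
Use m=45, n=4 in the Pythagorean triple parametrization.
(2009, 360, 2041)

Euclid's formula: a = m² - n², b = 2mn, c = m² + n²
m = 45, n = 4
a = 45² - 4² = 2025 - 16 = 2009
b = 2 × 45 × 4 = 360
c = 45² + 4² = 2025 + 16 = 2041
Verification: 2009² + 360² = 4036081 + 129600 = 4165681 = 2041² ✓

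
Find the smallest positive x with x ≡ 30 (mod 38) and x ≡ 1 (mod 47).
1740

Using Chinese Remainder Theorem:
M = 38 × 47 = 1786
M1 = 47, M2 = 38
y1 = 47^(-1) mod 38 = 17
y2 = 38^(-1) mod 47 = 26
x = (30×47×17 + 1×38×26) mod 1786 = 1740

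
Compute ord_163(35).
81

163 is prime, so ord(35) divides φ(163) = 162.
Divisors of 162: 1, 2, 3, 6, 9, 18, 27, 54, 81, 162.
Repeated squaring: 35^1 ≡ 35, 35^2 ≡ 84, 35^4 ≡ 47, 35^8 ≡ 90, 35^16 ≡ 113, 35^32 ≡ 55, 35^64 ≡ 91, 35^128 ≡ 131 (mod 163).
Test 35^d mod 163 for each divisor d in increasing order:
35^1 ≡ 35
35^2 ≡ 84
35^3 = 35^2·35^1 ≡ 6
35^6 = 35^4·35^2 ≡ 36
35^9 = 35^8·35^1 ≡ 53
35^18 = 35^16·35^2 ≡ 38
35^27 = 35^16·35^8·35^2·35^1 ≡ 58
35^54 = 35^32·35^16·35^4·35^2 ≡ 104
35^81 = 35^64·35^16·35^1 ≡ 1  ← first divisor giving 1
The order is 81.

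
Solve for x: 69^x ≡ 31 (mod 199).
28

Baby-step giant-step with step n = ⌈√199⌉ = 15.
Baby steps 69^j mod 199 (j:value) for j=0..14: 0:1, 1:69, 2:184, 3:159, 4:26, 5:3, 6:8, 7:154, 8:79, 9:78, 10:9, 11:24, 12:64, 13:38, 14:35.
Giant-step multiplier: 69^(-15) ≡ 69^(198-15) = 69^183 ≡ 59 (mod 199).
Giant steps γ_i = 31·59^i mod 199: γ_0=31, γ_1=38 (in table at j=13).
x = i·n + j = 1·15 + 13 = 28.
Check: 69^28 ≡ 31 (mod 199).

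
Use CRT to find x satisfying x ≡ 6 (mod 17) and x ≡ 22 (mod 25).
397

Using Chinese Remainder Theorem:
M = 17 × 25 = 425
M1 = 25, M2 = 17
y1 = 25^(-1) mod 17 = 15
y2 = 17^(-1) mod 25 = 3
x = (6×25×15 + 22×17×3) mod 425 = 397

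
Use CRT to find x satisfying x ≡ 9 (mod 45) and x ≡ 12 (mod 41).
504

Using Chinese Remainder Theorem:
M = 45 × 41 = 1845
M1 = 41, M2 = 45
y1 = 41^(-1) mod 45 = 11
y2 = 45^(-1) mod 41 = 31
x = (9×41×11 + 12×45×31) mod 1845 = 504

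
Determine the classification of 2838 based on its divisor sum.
abundant

Proper divisors of 2838: sum = 1 + 2 + 3 + 6 + 11 + 22 + 33 + 43 + 66 + 86 + 129 + 258 + 473 + 946 + 1419 = 3498
Since 3498 > 2838, 2838 is abundant.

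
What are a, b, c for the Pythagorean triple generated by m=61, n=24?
(3145, 2928, 4297)

Euclid's formula: a = m² - n², b = 2mn, c = m² + n²
m = 61, n = 24
a = 61² - 24² = 3721 - 576 = 3145
b = 2 × 61 × 24 = 2928
c = 61² + 24² = 3721 + 576 = 4297
Verification: 3145² + 2928² = 9891025 + 8573184 = 18464209 = 4297² ✓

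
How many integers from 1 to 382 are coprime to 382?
190

382 = 2 × 191
φ(n) = n × ∏(1 - 1/p) for each prime p dividing n
φ(382) = 382 × (1 - 1/2) × (1 - 1/191) = 190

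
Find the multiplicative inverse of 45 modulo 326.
29

gcd(45, 326) = 1, so the inverse exists.
Extended Euclidean algorithm on (326, 45):
326 = 7 × 45 + 11  ⟹  11 = (1)·326 + (-7)·45
45 = 4 × 11 + 1  ⟹  1 = (-4)·326 + (29)·45
So (29)·45 ≡ 1 (mod 326), i.e. 45^(-1) ≡ 29 (mod 326).
Check: 45 × 29 = 1305 ≡ 1 (mod 326)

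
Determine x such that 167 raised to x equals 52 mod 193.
95

Baby-step giant-step with step n = ⌈√193⌉ = 14.
Baby steps 167^j mod 193 (j:value) for j=0..13: 0:1, 1:167, 2:97, 3:180, 4:145, 5:90, 6:169, 7:45, 8:181, 9:119, 10:187, 11:156, 12:190, 13:78.
Giant-step multiplier: 167^(-14) ≡ 167^(192-14) = 167^178 ≡ 128 (mod 193).
Giant steps γ_i = 52·128^i mod 193: γ_0=52, γ_1=94, γ_2=66, γ_3=149, γ_4=158, γ_5=152, γ_6=156 (in table at j=11).
x = i·n + j = 6·14 + 11 = 95.
Check: 167^95 ≡ 52 (mod 193).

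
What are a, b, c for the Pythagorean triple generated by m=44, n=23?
(1407, 2024, 2465)

Euclid's formula: a = m² - n², b = 2mn, c = m² + n²
m = 44, n = 23
a = 44² - 23² = 1936 - 529 = 1407
b = 2 × 44 × 23 = 2024
c = 44² + 23² = 1936 + 529 = 2465
Verification: 1407² + 2024² = 1979649 + 4096576 = 6076225 = 2465² ✓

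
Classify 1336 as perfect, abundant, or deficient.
deficient

Proper divisors of 1336: sum = 1 + 2 + 4 + 8 + 167 + 334 + 668 = 1184
Since 1184 < 1336, 1336 is deficient.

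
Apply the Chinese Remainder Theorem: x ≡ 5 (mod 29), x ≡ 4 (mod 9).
121

Using Chinese Remainder Theorem:
M = 29 × 9 = 261
M1 = 9, M2 = 29
y1 = 9^(-1) mod 29 = 13
y2 = 29^(-1) mod 9 = 5
x = (5×9×13 + 4×29×5) mod 261 = 121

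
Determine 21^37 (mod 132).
21

Repeated squaring. Binary of 37 = 100101.
21^1 ≡ 21 (mod 132); 21^2 ≡ 45 (mod 132); 21^4 ≡ 45 (mod 132); 21^8 ≡ 45 (mod 132); 21^16 ≡ 45 (mod 132); 21^32 ≡ 45 (mod 132)
21^37 = 21^1 × 21^4 × 21^32 ≡ 21 (mod 132)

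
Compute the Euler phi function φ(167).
166

167 = 167
φ(n) = n × ∏(1 - 1/p) for each prime p dividing n
φ(167) = 167 × (1 - 1/167) = 166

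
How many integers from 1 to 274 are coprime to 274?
136

274 = 2 × 137
φ(n) = n × ∏(1 - 1/p) for each prime p dividing n
φ(274) = 274 × (1 - 1/2) × (1 - 1/137) = 136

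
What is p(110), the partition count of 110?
607163746

p(n) counts ways to write n as a sum of positive integers (order ignored).
Euler's pentagonal recurrence: p(k) = p(k-1) + p(k-2) - p(k-5) - p(k-7) + p(k-12) + p(k-15) - ... (offsets j(3j∓1)/2, signs ++--, p(0)=1, p(<0)=0).
DP table for k = 0..109: p(0)=1, p(1)=1, p(2)=2, p(3)=3, p(4)=5, p(5)=7, p(6)=11, p(7)=15, p(8)=22, p(9)=30, p(10)=42, p(11)=56, p(12)=77, p(13)=101, p(14)=135, p(15)=176, p(16)=231, p(17)=297, p(18)=385, p(19)=490, p(20)=627, p(21)=792, p(22)=1002, p(23)=1255, p(24)=1575, p(25)=1958, p(26)=2436, p(27)=3010, p(28)=3718, p(29)=4565, p(30)=5604, p(31)=6842, p(32)=8349, p(33)=10143, p(34)=12310, p(35)=14883, p(36)=17977, p(37)=21637, p(38)=26015, p(39)=31185, p(40)=37338, p(41)=44583, p(42)=53174, p(43)=63261, p(44)=75175, p(45)=89134, p(46)=105558, p(47)=124754, p(48)=147273, p(49)=173525, p(50)=204226, p(51)=239943, p(52)=281589, p(53)=329931, p(54)=386155, p(55)=451276, p(56)=526823, p(57)=614154, p(58)=715220, p(59)=831820, p(60)=966467, p(61)=1121505, p(62)=1300156, p(63)=1505499, p(64)=1741630, p(65)=2012558, p(66)=2323520, p(67)=2679689, p(68)=3087735, p(69)=3554345, p(70)=4087968, p(71)=4697205, p(72)=5392783, p(73)=6185689, p(74)=7089500, p(75)=8118264, p(76)=9289091, p(77)=10619863, p(78)=12132164, p(79)=13848650, p(80)=15796476, p(81)=18004327, p(82)=20506255, p(83)=23338469, p(84)=26543660, p(85)=30167357, p(86)=34262962, p(87)=38887673, p(88)=44108109, p(89)=49995925, p(90)=56634173, p(91)=64112359, p(92)=72533807, p(93)=82010177, p(94)=92669720, p(95)=104651419, p(96)=118114304, p(97)=133230930, p(98)=150198136, p(99)=169229875, p(100)=190569292, p(101)=214481126, p(102)=241265379, p(103)=271248950, p(104)=304801365, p(105)=342325709, p(106)=384276336, p(107)=431149389, p(108)=483502844, p(109)=541946240.
Final step: p(110) = p(109) + p(108) - p(105) - p(103) + p(98) + p(95) - p(88) - p(84) + p(75) + p(70) - p(59) - p(53) + p(40) + p(33) - p(18) - p(10)
= 541946240 + 483502844 - 342325709 - 271248950 + 150198136 + 104651419 - 44108109 - 26543660 + 8118264 + 4087968 - 831820 - 329931 + 37338 + 10143 - 385 - 42
= 607163746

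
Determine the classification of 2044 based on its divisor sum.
abundant

Proper divisors of 2044: sum = 1 + 2 + 4 + 7 + 14 + 28 + 73 + 146 + 292 + 511 + 1022 = 2100
Since 2100 > 2044, 2044 is abundant.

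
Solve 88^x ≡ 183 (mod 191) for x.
121

Baby-step giant-step with step n = ⌈√191⌉ = 14.
Baby steps 88^j mod 191 (j:value) for j=0..13: 0:1, 1:88, 2:104, 3:175, 4:120, 5:55, 6:65, 7:181, 8:75, 9:106, 10:160, 11:137, 12:23, 13:114.
Giant-step multiplier: 88^(-14) ≡ 88^(190-14) = 88^176 ≡ 170 (mod 191).
Giant steps γ_i = 183·170^i mod 191: γ_0=183, γ_1=168, γ_2=101, γ_3=171, γ_4=38, γ_5=157, γ_6=141, γ_7=95, γ_8=106 (in table at j=9).
x = i·n + j = 8·14 + 9 = 121.
Check: 88^121 ≡ 183 (mod 191).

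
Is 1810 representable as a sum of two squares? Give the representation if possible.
17² + 39² (a=17, b=39)

Factorization: 1810 = 2 × 5 × 181
By Fermat: n is sum of two squares iff every prime p ≡ 3 (mod 4) appears to even power.
All primes ≡ 3 (mod 4) appear to even power.
Search a = 0, 1, 2, … for 1810 - a² a perfect square: first hit at a = 17: 1810 - 289 = 1521 = 39².
1810 = 17² + 39² = 289 + 1521 ✓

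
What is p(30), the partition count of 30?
5604

p(n) counts ways to write n as a sum of positive integers (order ignored).
Euler's pentagonal recurrence: p(k) = p(k-1) + p(k-2) - p(k-5) - p(k-7) + p(k-12) + p(k-15) - ... (offsets j(3j∓1)/2, signs ++--, p(0)=1, p(<0)=0).
DP table for k = 0..29: p(0)=1, p(1)=1, p(2)=2, p(3)=3, p(4)=5, p(5)=7, p(6)=11, p(7)=15, p(8)=22, p(9)=30, p(10)=42, p(11)=56, p(12)=77, p(13)=101, p(14)=135, p(15)=176, p(16)=231, p(17)=297, p(18)=385, p(19)=490, p(20)=627, p(21)=792, p(22)=1002, p(23)=1255, p(24)=1575, p(25)=1958, p(26)=2436, p(27)=3010, p(28)=3718, p(29)=4565.
Final step: p(30) = p(29) + p(28) - p(25) - p(23) + p(18) + p(15) - p(8) - p(4)
= 4565 + 3718 - 1958 - 1255 + 385 + 176 - 22 - 5
= 5604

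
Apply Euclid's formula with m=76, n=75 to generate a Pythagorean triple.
(151, 11400, 11401)

Euclid's formula: a = m² - n², b = 2mn, c = m² + n²
m = 76, n = 75
a = 76² - 75² = 5776 - 5625 = 151
b = 2 × 76 × 75 = 11400
c = 76² + 75² = 5776 + 5625 = 11401
Verification: 151² + 11400² = 22801 + 129960000 = 129982801 = 11401² ✓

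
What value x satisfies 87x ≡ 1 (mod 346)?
175

gcd(87, 346) = 1, so the inverse exists.
Extended Euclidean algorithm on (346, 87):
346 = 3 × 87 + 85  ⟹  85 = (1)·346 + (-3)·87
87 = 1 × 85 + 2  ⟹  2 = (-1)·346 + (4)·87
85 = 42 × 2 + 1  ⟹  1 = (43)·346 + (-171)·87
So (-171)·87 ≡ 1 (mod 346), i.e. 87^(-1) ≡ -171 ≡ 175 (mod 346).
Check: 87 × 175 = 15225 ≡ 1 (mod 346)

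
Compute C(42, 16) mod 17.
0

Using Lucas' theorem:
Write n=42 and k=16 in base 17:
n in base 17: [2, 8]
k in base 17: [0, 16]
C(42,16) mod 17 = ∏ C(n_i, k_i) mod 17
Digit binomials (mod 17): C(2,0) = 1; C(8,16) = 0 (k_i > n_i)
Product: 1 × 0 = 0 ≡ 0 (mod 17)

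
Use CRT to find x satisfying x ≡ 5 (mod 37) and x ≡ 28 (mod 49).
1596

Using Chinese Remainder Theorem:
M = 37 × 49 = 1813
M1 = 49, M2 = 37
y1 = 49^(-1) mod 37 = 34
y2 = 37^(-1) mod 49 = 4
x = (5×49×34 + 28×37×4) mod 1813 = 1596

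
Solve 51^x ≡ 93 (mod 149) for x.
81

Baby-step giant-step with step n = ⌈√149⌉ = 13.
Baby steps 51^j mod 149 (j:value) for j=0..12: 0:1, 1:51, 2:68, 3:41, 4:5, 5:106, 6:42, 7:56, 8:25, 9:83, 10:61, 11:131, 12:125.
Giant-step multiplier: 51^(-13) ≡ 51^(148-13) = 51^135 ≡ 135 (mod 149).
Giant steps γ_i = 93·135^i mod 149: γ_0=93, γ_1=39, γ_2=50, γ_3=45, γ_4=115, γ_5=29, γ_6=41 (in table at j=3).
x = i·n + j = 6·13 + 3 = 81.
Check: 51^81 ≡ 93 (mod 149).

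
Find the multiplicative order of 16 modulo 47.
23

47 is prime, so ord(16) divides φ(47) = 46.
Divisors of 46: 1, 2, 23, 46.
Repeated squaring: 16^1 ≡ 16, 16^2 ≡ 21, 16^4 ≡ 18, 16^8 ≡ 42, 16^16 ≡ 25, 16^32 ≡ 14 (mod 47).
Test 16^d mod 47 for each divisor d in increasing order:
16^1 ≡ 16
16^2 ≡ 21
16^23 = 16^16·16^4·16^2·16^1 ≡ 1  ← first divisor giving 1
The order is 23.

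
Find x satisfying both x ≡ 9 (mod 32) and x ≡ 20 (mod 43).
1353

Using Chinese Remainder Theorem:
M = 32 × 43 = 1376
M1 = 43, M2 = 32
y1 = 43^(-1) mod 32 = 3
y2 = 32^(-1) mod 43 = 39
x = (9×43×3 + 20×32×39) mod 1376 = 1353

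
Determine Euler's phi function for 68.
32

68 = 2^2 × 17
φ(n) = n × ∏(1 - 1/p) for each prime p dividing n
φ(68) = 68 × (1 - 1/2) × (1 - 1/17) = 32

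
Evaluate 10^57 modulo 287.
223

Repeated squaring. Binary of 57 = 111001.
10^1 ≡ 10 (mod 287); 10^2 ≡ 100 (mod 287); 10^4 ≡ 242 (mod 287); 10^8 ≡ 16 (mod 287); 10^16 ≡ 256 (mod 287); 10^32 ≡ 100 (mod 287)
10^57 = 10^1 × 10^8 × 10^16 × 10^32 ≡ 223 (mod 287)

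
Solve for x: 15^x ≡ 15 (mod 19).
1

Baby-step giant-step with step n = ⌈√19⌉ = 5.
Baby steps 15^j mod 19 (j:value) for j=0..4: 0:1, 1:15, 2:16, 3:12, 4:9.
h = 15 is already in the table at j=1, so x = 1.
Check: 15^1 ≡ 15 (mod 19).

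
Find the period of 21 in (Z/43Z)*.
7

43 is prime, so ord(21) divides φ(43) = 42.
Divisors of 42: 1, 2, 3, 6, 7, 14, 21, 42.
Repeated squaring: 21^1 ≡ 21, 21^2 ≡ 11, 21^4 ≡ 35, 21^8 ≡ 21, 21^16 ≡ 11, 21^32 ≡ 35 (mod 43).
Test 21^d mod 43 for each divisor d in increasing order:
21^1 ≡ 21
21^2 ≡ 11
21^3 = 21^2·21^1 ≡ 16
21^6 = 21^4·21^2 ≡ 41
21^7 = 21^4·21^2·21^1 ≡ 1  ← first divisor giving 1
The order is 7.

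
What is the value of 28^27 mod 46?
20

Repeated squaring. Binary of 27 = 11011.
28^1 ≡ 28 (mod 46); 28^2 ≡ 2 (mod 46); 28^4 ≡ 4 (mod 46); 28^8 ≡ 16 (mod 46); 28^16 ≡ 26 (mod 46)
28^27 = 28^1 × 28^2 × 28^8 × 28^16 ≡ 20 (mod 46)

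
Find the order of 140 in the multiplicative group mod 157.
78

157 is prime, so ord(140) divides φ(157) = 156.
Divisors of 156: 1, 2, 3, 4, 6, 12, 13, 26, 39, 52, 78, 156.
Repeated squaring: 140^1 ≡ 140, 140^2 ≡ 132, 140^4 ≡ 154, 140^8 ≡ 9, 140^16 ≡ 81, 140^32 ≡ 124, 140^64 ≡ 147, 140^128 ≡ 100 (mod 157).
Test 140^d mod 157 for each divisor d in increasing order:
140^1 ≡ 140
140^2 ≡ 132
140^3 = 140^2·140^1 ≡ 111
140^4 ≡ 154
140^6 = 140^4·140^2 ≡ 75
140^12 = 140^8·140^4 ≡ 130
140^13 = 140^8·140^4·140^1 ≡ 145
140^26 = 140^16·140^8·140^2 ≡ 144
140^39 = 140^32·140^4·140^2·140^1 ≡ 156
140^52 = 140^32·140^16·140^4 ≡ 12
140^78 = 140^64·140^8·140^4·140^2 ≡ 1  ← first divisor giving 1
The order is 78.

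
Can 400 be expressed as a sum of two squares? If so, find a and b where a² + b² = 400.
0² + 20² (a=0, b=20)

Factorization: 400 = 2^4 × 5^2
By Fermat: n is sum of two squares iff every prime p ≡ 3 (mod 4) appears to even power.
All primes ≡ 3 (mod 4) appear to even power.
Search a = 0, 1, 2, … for 400 - a² a perfect square: first hit at a = 0: 400 - 0 = 400 = 20².
400 = 0² + 20² = 0 + 400 ✓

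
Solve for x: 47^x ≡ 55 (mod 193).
152

Baby-step giant-step with step n = ⌈√193⌉ = 14.
Baby steps 47^j mod 193 (j:value) for j=0..13: 0:1, 1:47, 2:86, 3:182, 4:62, 5:19, 6:121, 7:90, 8:177, 9:20, 10:168, 11:176, 12:166, 13:82.
Giant-step multiplier: 47^(-14) ≡ 47^(192-14) = 47^178 ≡ 32 (mod 193).
Giant steps γ_i = 55·32^i mod 193: γ_0=55, γ_1=23, γ_2=157, γ_3=6, γ_4=192, γ_5=161, γ_6=134, γ_7=42, γ_8=186, γ_9=162, γ_10=166 (in table at j=12).
x = i·n + j = 10·14 + 12 = 152.
Check: 47^152 ≡ 55 (mod 193).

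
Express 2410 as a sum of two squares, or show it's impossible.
3² + 49² (a=3, b=49)

Factorization: 2410 = 2 × 5 × 241
By Fermat: n is sum of two squares iff every prime p ≡ 3 (mod 4) appears to even power.
All primes ≡ 3 (mod 4) appear to even power.
Search a = 0, 1, 2, … for 2410 - a² a perfect square: first hit at a = 3: 2410 - 9 = 2401 = 49².
2410 = 3² + 49² = 9 + 2401 ✓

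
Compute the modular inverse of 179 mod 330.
59

gcd(179, 330) = 1, so the inverse exists.
Extended Euclidean algorithm on (330, 179):
330 = 1 × 179 + 151  ⟹  151 = (1)·330 + (-1)·179
179 = 1 × 151 + 28  ⟹  28 = (-1)·330 + (2)·179
151 = 5 × 28 + 11  ⟹  11 = (6)·330 + (-11)·179
28 = 2 × 11 + 6  ⟹  6 = (-13)·330 + (24)·179
11 = 1 × 6 + 5  ⟹  5 = (19)·330 + (-35)·179
6 = 1 × 5 + 1  ⟹  1 = (-32)·330 + (59)·179
So (59)·179 ≡ 1 (mod 330), i.e. 179^(-1) ≡ 59 (mod 330).
Check: 179 × 59 = 10561 ≡ 1 (mod 330)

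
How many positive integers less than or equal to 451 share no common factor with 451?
400

451 = 11 × 41
φ(n) = n × ∏(1 - 1/p) for each prime p dividing n
φ(451) = 451 × (1 - 1/11) × (1 - 1/41) = 400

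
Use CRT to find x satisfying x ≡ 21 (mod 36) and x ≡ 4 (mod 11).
345

Using Chinese Remainder Theorem:
M = 36 × 11 = 396
M1 = 11, M2 = 36
y1 = 11^(-1) mod 36 = 23
y2 = 36^(-1) mod 11 = 4
x = (21×11×23 + 4×36×4) mod 396 = 345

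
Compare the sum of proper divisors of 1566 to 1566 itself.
abundant

Proper divisors of 1566: sum = 1 + 2 + 3 + 6 + 9 + 18 + 27 + 29 + 54 + 58 + 87 + 174 + 261 + 522 + 783 = 2034
Since 2034 > 1566, 1566 is abundant.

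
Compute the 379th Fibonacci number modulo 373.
368

Matrix identity: Q^n = [[F_(n+1), F_n], [F_n, F_(n-1)]] with Q = [[1,1],[1,0]].
n = 379 = 101111011₂. Square-and-multiply, entries mod 373:
Q^1 = [[1,1],[1,0]]
Q^2 = (Q^1)² = [[2,1],[1,1]]
Q^5 = (Q^2)²·Q = [[8,5],[5,3]]
Q^11 = (Q^5)²·Q = [[144,89],[89,55]]
Q^23 = (Q^11)²·Q = [[116,309],[309,180]]
Q^47 = (Q^23)²·Q = [[100,21],[21,79]]
Q^94 = (Q^47)² = [[370,29],[29,341]]
Q^189 = (Q^94)²·Q = [[208,104],[104,104]]
Q^379 = (Q^189)²·Q = [[365,368],[368,370]]
F_379 mod 373 = Q^379[0][1] = 368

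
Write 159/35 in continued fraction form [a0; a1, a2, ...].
[4; 1, 1, 5, 3]

Euclidean algorithm steps:
159 = 4 × 35 + 19
35 = 1 × 19 + 16
19 = 1 × 16 + 3
16 = 5 × 3 + 1
3 = 3 × 1 + 0
Continued fraction: [4; 1, 1, 5, 3]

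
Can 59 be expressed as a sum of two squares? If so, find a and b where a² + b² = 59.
Not possible

Factorization: 59 = 59
By Fermat: n is sum of two squares iff every prime p ≡ 3 (mod 4) appears to even power.
Prime(s) ≡ 3 (mod 4) with odd exponent: [(59, 1)]
Therefore 59 cannot be expressed as a² + b².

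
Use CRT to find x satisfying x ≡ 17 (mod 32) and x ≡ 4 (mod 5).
49

Using Chinese Remainder Theorem:
M = 32 × 5 = 160
M1 = 5, M2 = 32
y1 = 5^(-1) mod 32 = 13
y2 = 32^(-1) mod 5 = 3
x = (17×5×13 + 4×32×3) mod 160 = 49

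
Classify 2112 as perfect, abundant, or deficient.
abundant

Proper divisors of 2112: sum = 1 + 2 + 3 + 4 + 6 + 8 + 11 + 12 + ... + 352 + 528 + 704 + 1056 (27 divisors) = 3984
Since 3984 > 2112, 2112 is abundant.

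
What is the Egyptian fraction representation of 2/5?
1/3 + 1/15

Greedy algorithm:
2/5: ceiling(5/2) = 3, use 1/3
1/15: ceiling(15/1) = 15, use 1/15
Result: 2/5 = 1/3 + 1/15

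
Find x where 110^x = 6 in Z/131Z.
31

Baby-step giant-step with step n = ⌈√131⌉ = 12.
Baby steps 110^j mod 131 (j:value) for j=0..11: 0:1, 1:110, 2:48, 3:40, 4:77, 5:86, 6:28, 7:67, 8:34, 9:72, 10:60, 11:50.
Giant-step multiplier: 110^(-12) ≡ 110^(130-12) = 110^118 ≡ 65 (mod 131).
Giant steps γ_i = 6·65^i mod 131: γ_0=6, γ_1=128, γ_2=67 (in table at j=7).
x = i·n + j = 2·12 + 7 = 31.
Check: 110^31 ≡ 6 (mod 131).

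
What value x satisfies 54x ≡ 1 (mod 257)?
119

gcd(54, 257) = 1, so the inverse exists.
Extended Euclidean algorithm on (257, 54):
257 = 4 × 54 + 41  ⟹  41 = (1)·257 + (-4)·54
54 = 1 × 41 + 13  ⟹  13 = (-1)·257 + (5)·54
41 = 3 × 13 + 2  ⟹  2 = (4)·257 + (-19)·54
13 = 6 × 2 + 1  ⟹  1 = (-25)·257 + (119)·54
So (119)·54 ≡ 1 (mod 257), i.e. 54^(-1) ≡ 119 (mod 257).
Check: 54 × 119 = 6426 ≡ 1 (mod 257)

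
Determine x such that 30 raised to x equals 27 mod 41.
35

Baby-step giant-step with step n = ⌈√41⌉ = 7.
Baby steps 30^j mod 41 (j:value) for j=0..6: 0:1, 1:30, 2:39, 3:22, 4:4, 5:38, 6:33.
Giant-step multiplier: 30^(-7) ≡ 30^(40-7) = 30^33 ≡ 7 (mod 41).
Giant steps γ_i = 27·7^i mod 41: γ_0=27, γ_1=25, γ_2=11, γ_3=36, γ_4=6, γ_5=1 (in table at j=0).
x = i·n + j = 5·7 + 0 = 35.
Check: 30^35 ≡ 27 (mod 41).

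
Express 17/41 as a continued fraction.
[0; 2, 2, 2, 3]

Euclidean algorithm steps:
17 = 0 × 41 + 17
41 = 2 × 17 + 7
17 = 2 × 7 + 3
7 = 2 × 3 + 1
3 = 3 × 1 + 0
Continued fraction: [0; 2, 2, 2, 3]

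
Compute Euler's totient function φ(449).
448

449 = 449
φ(n) = n × ∏(1 - 1/p) for each prime p dividing n
φ(449) = 449 × (1 - 1/449) = 448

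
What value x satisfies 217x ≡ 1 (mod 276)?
145

gcd(217, 276) = 1, so the inverse exists.
Extended Euclidean algorithm on (276, 217):
276 = 1 × 217 + 59  ⟹  59 = (1)·276 + (-1)·217
217 = 3 × 59 + 40  ⟹  40 = (-3)·276 + (4)·217
59 = 1 × 40 + 19  ⟹  19 = (4)·276 + (-5)·217
40 = 2 × 19 + 2  ⟹  2 = (-11)·276 + (14)·217
19 = 9 × 2 + 1  ⟹  1 = (103)·276 + (-131)·217
So (-131)·217 ≡ 1 (mod 276), i.e. 217^(-1) ≡ -131 ≡ 145 (mod 276).
Check: 217 × 145 = 31465 ≡ 1 (mod 276)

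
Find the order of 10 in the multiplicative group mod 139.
46

139 is prime, so ord(10) divides φ(139) = 138.
Divisors of 138: 1, 2, 3, 6, 23, 46, 69, 138.
Repeated squaring: 10^1 ≡ 10, 10^2 ≡ 100, 10^4 ≡ 131, 10^8 ≡ 64, 10^16 ≡ 65, 10^32 ≡ 55, 10^64 ≡ 106, 10^128 ≡ 116 (mod 139).
Test 10^d mod 139 for each divisor d in increasing order:
10^1 ≡ 10
10^2 ≡ 100
10^3 = 10^2·10^1 ≡ 27
10^6 = 10^4·10^2 ≡ 34
10^23 = 10^16·10^4·10^2·10^1 ≡ 138
10^46 = 10^32·10^8·10^4·10^2 ≡ 1  ← first divisor giving 1
The order is 46.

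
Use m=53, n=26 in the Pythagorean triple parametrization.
(2133, 2756, 3485)

Euclid's formula: a = m² - n², b = 2mn, c = m² + n²
m = 53, n = 26
a = 53² - 26² = 2809 - 676 = 2133
b = 2 × 53 × 26 = 2756
c = 53² + 26² = 2809 + 676 = 3485
Verification: 2133² + 2756² = 4549689 + 7595536 = 12145225 = 3485² ✓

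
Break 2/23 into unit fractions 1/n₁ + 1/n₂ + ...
1/12 + 1/276

Greedy algorithm:
2/23: ceiling(23/2) = 12, use 1/12
1/276: ceiling(276/1) = 276, use 1/276
Result: 2/23 = 1/12 + 1/276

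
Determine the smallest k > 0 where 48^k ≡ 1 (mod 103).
102

103 is prime, so ord(48) divides φ(103) = 102.
Divisors of 102: 1, 2, 3, 6, 17, 34, 51, 102.
Repeated squaring: 48^1 ≡ 48, 48^2 ≡ 38, 48^4 ≡ 2, 48^8 ≡ 4, 48^16 ≡ 16, 48^32 ≡ 50, 48^64 ≡ 28 (mod 103).
Test 48^d mod 103 for each divisor d in increasing order:
48^1 ≡ 48
48^2 ≡ 38
48^3 = 48^2·48^1 ≡ 73
48^6 = 48^4·48^2 ≡ 76
48^17 = 48^16·48^1 ≡ 47
48^34 = 48^32·48^2 ≡ 46
48^51 = 48^32·48^16·48^2·48^1 ≡ 102
48^102 = 48^64·48^32·48^4·48^2 ≡ 1  ← first divisor giving 1
The order is 102.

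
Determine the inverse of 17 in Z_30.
23

gcd(17, 30) = 1, so the inverse exists.
Extended Euclidean algorithm on (30, 17):
30 = 1 × 17 + 13  ⟹  13 = (1)·30 + (-1)·17
17 = 1 × 13 + 4  ⟹  4 = (-1)·30 + (2)·17
13 = 3 × 4 + 1  ⟹  1 = (4)·30 + (-7)·17
So (-7)·17 ≡ 1 (mod 30), i.e. 17^(-1) ≡ -7 ≡ 23 (mod 30).
Check: 17 × 23 = 391 ≡ 1 (mod 30)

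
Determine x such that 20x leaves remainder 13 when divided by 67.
x ≡ 4 (mod 67)

gcd(20, 67) = 1, which divides 13, so solutions exist.
Find 20^(-1) mod 67 by the extended Euclidean algorithm:
67 = 3 × 20 + 7  ⟹  7 = (1)·67 + (-3)·20
20 = 2 × 7 + 6  ⟹  6 = (-2)·67 + (7)·20
7 = 1 × 6 + 1  ⟹  1 = (3)·67 + (-10)·20
So (-10)·20 ≡ 1 (mod 67), i.e. 20^(-1) ≡ -10 ≡ 57 (mod 67).
x ≡ 57 × 13 = 741 ≡ 4 (mod 67).
Check: 20 × 4 = 80 ≡ 13 (mod 67).
Unique solution: x ≡ 4 (mod 67)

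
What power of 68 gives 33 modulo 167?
112

Baby-step giant-step with step n = ⌈√167⌉ = 13.
Baby steps 68^j mod 167 (j:value) for j=0..12: 0:1, 1:68, 2:115, 3:138, 4:32, 5:5, 6:6, 7:74, 8:22, 9:160, 10:25, 11:30, 12:36.
Giant-step multiplier: 68^(-13) ≡ 68^(166-13) = 68^153 ≡ 41 (mod 167).
Giant steps γ_i = 33·41^i mod 167: γ_0=33, γ_1=17, γ_2=29, γ_3=20, γ_4=152, γ_5=53, γ_6=2, γ_7=82, γ_8=22 (in table at j=8).
x = i·n + j = 8·13 + 8 = 112.
Check: 68^112 ≡ 33 (mod 167).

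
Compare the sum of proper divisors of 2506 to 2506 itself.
deficient

Proper divisors of 2506: sum = 1 + 2 + 7 + 14 + 179 + 358 + 1253 = 1814
Since 1814 < 2506, 2506 is deficient.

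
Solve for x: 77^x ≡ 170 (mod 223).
217

Baby-step giant-step with step n = ⌈√223⌉ = 15.
Baby steps 77^j mod 223 (j:value) for j=0..14: 0:1, 1:77, 2:131, 3:52, 4:213, 5:122, 6:28, 7:149, 8:100, 9:118, 10:166, 11:71, 12:115, 13:158, 14:124.
Giant-step multiplier: 77^(-15) ≡ 77^(222-15) = 77^207 ≡ 87 (mod 223).
Giant steps γ_i = 170·87^i mod 223: γ_0=170, γ_1=72, γ_2=20, γ_3=179, γ_4=186, γ_5=126, γ_6=35, γ_7=146, γ_8=214, γ_9=109, γ_10=117, γ_11=144, γ_12=40, γ_13=135, γ_14=149 (in table at j=7).
x = i·n + j = 14·15 + 7 = 217.
Check: 77^217 ≡ 170 (mod 223).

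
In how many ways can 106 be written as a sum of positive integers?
384276336

p(n) counts ways to write n as a sum of positive integers (order ignored).
Euler's pentagonal recurrence: p(k) = p(k-1) + p(k-2) - p(k-5) - p(k-7) + p(k-12) + p(k-15) - ... (offsets j(3j∓1)/2, signs ++--, p(0)=1, p(<0)=0).
DP table for k = 0..105: p(0)=1, p(1)=1, p(2)=2, p(3)=3, p(4)=5, p(5)=7, p(6)=11, p(7)=15, p(8)=22, p(9)=30, p(10)=42, p(11)=56, p(12)=77, p(13)=101, p(14)=135, p(15)=176, p(16)=231, p(17)=297, p(18)=385, p(19)=490, p(20)=627, p(21)=792, p(22)=1002, p(23)=1255, p(24)=1575, p(25)=1958, p(26)=2436, p(27)=3010, p(28)=3718, p(29)=4565, p(30)=5604, p(31)=6842, p(32)=8349, p(33)=10143, p(34)=12310, p(35)=14883, p(36)=17977, p(37)=21637, p(38)=26015, p(39)=31185, p(40)=37338, p(41)=44583, p(42)=53174, p(43)=63261, p(44)=75175, p(45)=89134, p(46)=105558, p(47)=124754, p(48)=147273, p(49)=173525, p(50)=204226, p(51)=239943, p(52)=281589, p(53)=329931, p(54)=386155, p(55)=451276, p(56)=526823, p(57)=614154, p(58)=715220, p(59)=831820, p(60)=966467, p(61)=1121505, p(62)=1300156, p(63)=1505499, p(64)=1741630, p(65)=2012558, p(66)=2323520, p(67)=2679689, p(68)=3087735, p(69)=3554345, p(70)=4087968, p(71)=4697205, p(72)=5392783, p(73)=6185689, p(74)=7089500, p(75)=8118264, p(76)=9289091, p(77)=10619863, p(78)=12132164, p(79)=13848650, p(80)=15796476, p(81)=18004327, p(82)=20506255, p(83)=23338469, p(84)=26543660, p(85)=30167357, p(86)=34262962, p(87)=38887673, p(88)=44108109, p(89)=49995925, p(90)=56634173, p(91)=64112359, p(92)=72533807, p(93)=82010177, p(94)=92669720, p(95)=104651419, p(96)=118114304, p(97)=133230930, p(98)=150198136, p(99)=169229875, p(100)=190569292, p(101)=214481126, p(102)=241265379, p(103)=271248950, p(104)=304801365, p(105)=342325709.
Final step: p(106) = p(105) + p(104) - p(101) - p(99) + p(94) + p(91) - p(84) - p(80) + p(71) + p(66) - p(55) - p(49) + p(36) + p(29) - p(14) - p(6)
= 342325709 + 304801365 - 214481126 - 169229875 + 92669720 + 64112359 - 26543660 - 15796476 + 4697205 + 2323520 - 451276 - 173525 + 17977 + 4565 - 135 - 11
= 384276336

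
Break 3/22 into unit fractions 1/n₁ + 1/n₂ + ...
1/8 + 1/88

Greedy algorithm:
3/22: ceiling(22/3) = 8, use 1/8
1/88: ceiling(88/1) = 88, use 1/88
Result: 3/22 = 1/8 + 1/88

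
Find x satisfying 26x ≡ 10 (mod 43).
x ≡ 7 (mod 43)

gcd(26, 43) = 1, which divides 10, so solutions exist.
Find 26^(-1) mod 43 by the extended Euclidean algorithm:
43 = 1 × 26 + 17  ⟹  17 = (1)·43 + (-1)·26
26 = 1 × 17 + 9  ⟹  9 = (-1)·43 + (2)·26
17 = 1 × 9 + 8  ⟹  8 = (2)·43 + (-3)·26
9 = 1 × 8 + 1  ⟹  1 = (-3)·43 + (5)·26
So (5)·26 ≡ 1 (mod 43), i.e. 26^(-1) ≡ 5 (mod 43).
x ≡ 5 × 10 = 50 ≡ 7 (mod 43).
Check: 26 × 7 = 182 ≡ 10 (mod 43).
Unique solution: x ≡ 7 (mod 43)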